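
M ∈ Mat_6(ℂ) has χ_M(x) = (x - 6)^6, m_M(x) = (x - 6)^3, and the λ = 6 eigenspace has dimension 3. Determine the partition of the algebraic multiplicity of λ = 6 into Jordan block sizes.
Block sizes for λ = 6: [3, 2, 1]

Step 1 — from the characteristic polynomial, algebraic multiplicity of λ = 6 is 6. From dim ker(M − (6)·I) = 3, there are exactly 3 Jordan blocks for λ = 6.
Step 2 — from the minimal polynomial, the factor (x − 6)^3 tells us the largest block for λ = 6 has size 3.
Step 3 — with total size 6, 3 blocks, and largest block 3, the block sizes (in nonincreasing order) are [3, 2, 1].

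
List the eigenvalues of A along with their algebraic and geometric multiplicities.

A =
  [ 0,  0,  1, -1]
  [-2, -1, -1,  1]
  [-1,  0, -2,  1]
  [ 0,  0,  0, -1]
λ = -1: alg = 4, geom = 2

Step 1 — factor the characteristic polynomial to read off the algebraic multiplicities:
  χ_A(x) = (x + 1)^4

Step 2 — compute geometric multiplicities via the rank-nullity identity g(λ) = n − rank(A − λI):
  rank(A − (-1)·I) = 2, so dim ker(A − (-1)·I) = n − 2 = 2

Summary:
  λ = -1: algebraic multiplicity = 4, geometric multiplicity = 2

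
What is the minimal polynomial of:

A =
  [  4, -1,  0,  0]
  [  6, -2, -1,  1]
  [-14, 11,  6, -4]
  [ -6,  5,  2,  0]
x^3 - 6*x^2 + 12*x - 8

The characteristic polynomial is χ_A(x) = (x - 2)^4, so the eigenvalues are known. The minimal polynomial is
  m_A(x) = Π_λ (x − λ)^{k_λ}
where k_λ is the size of the *largest* Jordan block for λ (equivalently, the smallest k with (A − λI)^k v = 0 for every generalised eigenvector v of λ).

  λ = 2: largest Jordan block has size 3, contributing (x − 2)^3

So m_A(x) = (x - 2)^3 = x^3 - 6*x^2 + 12*x - 8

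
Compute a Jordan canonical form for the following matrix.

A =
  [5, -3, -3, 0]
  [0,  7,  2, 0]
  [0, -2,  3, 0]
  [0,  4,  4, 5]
J_2(5) ⊕ J_1(5) ⊕ J_1(5)

The characteristic polynomial is
  det(x·I − A) = x^4 - 20*x^3 + 150*x^2 - 500*x + 625 = (x - 5)^4

Eigenvalues and multiplicities (the geometric multiplicity of λ is n − rank(A − λI), which equals the number of Jordan blocks for λ):
  λ = 5: algebraic multiplicity = 4, geometric multiplicity = 3

Determining the block sizes for each eigenvalue:
  λ = 5: 3 blocks summing to 4 forces exactly one block of size 2 and the rest size 1 → block sizes [2, 1, 1]

Assembling the blocks gives a Jordan form
J =
  [5, 1, 0, 0]
  [0, 5, 0, 0]
  [0, 0, 5, 0]
  [0, 0, 0, 5]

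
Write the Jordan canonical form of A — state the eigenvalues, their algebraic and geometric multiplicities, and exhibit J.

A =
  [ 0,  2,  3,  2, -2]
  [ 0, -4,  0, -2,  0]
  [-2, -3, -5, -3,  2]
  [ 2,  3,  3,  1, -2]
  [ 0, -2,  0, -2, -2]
J_3(-2) ⊕ J_1(-2) ⊕ J_1(-2)

The characteristic polynomial is
  det(x·I − A) = x^5 + 10*x^4 + 40*x^3 + 80*x^2 + 80*x + 32 = (x + 2)^5

Eigenvalues and multiplicities (the geometric multiplicity of λ is n − rank(A − λI), which equals the number of Jordan blocks for λ):
  λ = -2: algebraic multiplicity = 5, geometric multiplicity = 3

Determining the block sizes for each eigenvalue:
  λ = -2: with am = 5 and gm = 3, the partition is not yet determined (e.g. several partitions of 5 into 3 parts exist). Let N = A − (-2)·I. Computing rank(N^1) = 2, rank(N^2) = 1, rank(N^3) = 0; the number of blocks of size ≥ j is rank(N^{j−1}) − rank(N^j), giving [3, 1, 1]. So we have 1 block(s) of size 3, 2 block(s) of size 1 → block sizes [3, 1, 1]

Assembling the blocks gives a Jordan form
J =
  [-2,  1,  0,  0,  0]
  [ 0, -2,  1,  0,  0]
  [ 0,  0, -2,  0,  0]
  [ 0,  0,  0, -2,  0]
  [ 0,  0,  0,  0, -2]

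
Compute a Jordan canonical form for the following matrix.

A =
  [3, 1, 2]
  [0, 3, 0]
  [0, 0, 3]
J_2(3) ⊕ J_1(3)

The characteristic polynomial is
  det(x·I − A) = x^3 - 9*x^2 + 27*x - 27 = (x - 3)^3

Eigenvalues and multiplicities (the geometric multiplicity of λ is n − rank(A − λI), which equals the number of Jordan blocks for λ):
  λ = 3: algebraic multiplicity = 3, geometric multiplicity = 2

Determining the block sizes for each eigenvalue:
  λ = 3: 2 blocks summing to 3 forces exactly one block of size 2 and the rest size 1 → block sizes [2, 1]

Assembling the blocks gives a Jordan form
J =
  [3, 1, 0]
  [0, 3, 0]
  [0, 0, 3]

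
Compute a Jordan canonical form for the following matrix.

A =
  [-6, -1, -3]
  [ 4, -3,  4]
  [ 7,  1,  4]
J_2(-3) ⊕ J_1(1)

The characteristic polynomial is
  det(x·I − A) = x^3 + 5*x^2 + 3*x - 9 = (x - 1)*(x + 3)^2

Eigenvalues and multiplicities (the geometric multiplicity of λ is n − rank(A − λI), which equals the number of Jordan blocks for λ):
  λ = -3: algebraic multiplicity = 2, geometric multiplicity = 1
  λ = 1: algebraic multiplicity = 1, geometric multiplicity = 1

Determining the block sizes for each eigenvalue:
  λ = -3: one block (gm = 1), so the single block has size am = 2 → block sizes [2]
  λ = 1: one block (gm = 1), so the single block has size am = 1 → block sizes [1]

Assembling the blocks gives a Jordan form
J =
  [-3,  1, 0]
  [ 0, -3, 0]
  [ 0,  0, 1]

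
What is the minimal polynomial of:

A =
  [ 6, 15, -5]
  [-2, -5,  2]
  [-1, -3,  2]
x^2 - 2*x + 1

The characteristic polynomial is χ_A(x) = (x - 1)^3, so the eigenvalues are known. The minimal polynomial is
  m_A(x) = Π_λ (x − λ)^{k_λ}
where k_λ is the size of the *largest* Jordan block for λ (equivalently, the smallest k with (A − λI)^k v = 0 for every generalised eigenvector v of λ).

  λ = 1: largest Jordan block has size 2, contributing (x − 1)^2

So m_A(x) = (x - 1)^2 = x^2 - 2*x + 1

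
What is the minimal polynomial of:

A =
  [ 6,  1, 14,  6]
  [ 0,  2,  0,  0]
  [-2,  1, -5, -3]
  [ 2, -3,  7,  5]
x^2 - 4*x + 4

The characteristic polynomial is χ_A(x) = (x - 2)^4, so the eigenvalues are known. The minimal polynomial is
  m_A(x) = Π_λ (x − λ)^{k_λ}
where k_λ is the size of the *largest* Jordan block for λ (equivalently, the smallest k with (A − λI)^k v = 0 for every generalised eigenvector v of λ).

  λ = 2: largest Jordan block has size 2, contributing (x − 2)^2

So m_A(x) = (x - 2)^2 = x^2 - 4*x + 4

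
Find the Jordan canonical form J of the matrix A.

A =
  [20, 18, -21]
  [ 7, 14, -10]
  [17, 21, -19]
J_3(5)

The characteristic polynomial is
  det(x·I − A) = x^3 - 15*x^2 + 75*x - 125 = (x - 5)^3

Eigenvalues and multiplicities (the geometric multiplicity of λ is n − rank(A − λI), which equals the number of Jordan blocks for λ):
  λ = 5: algebraic multiplicity = 3, geometric multiplicity = 1

Determining the block sizes for each eigenvalue:
  λ = 5: one block (gm = 1), so the single block has size am = 3 → block sizes [3]

Assembling the blocks gives a Jordan form
J =
  [5, 1, 0]
  [0, 5, 1]
  [0, 0, 5]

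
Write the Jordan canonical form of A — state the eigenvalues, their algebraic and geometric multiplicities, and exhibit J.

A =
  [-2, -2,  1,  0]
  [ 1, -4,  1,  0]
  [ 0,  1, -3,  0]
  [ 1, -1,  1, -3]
J_3(-3) ⊕ J_1(-3)

The characteristic polynomial is
  det(x·I − A) = x^4 + 12*x^3 + 54*x^2 + 108*x + 81 = (x + 3)^4

Eigenvalues and multiplicities (the geometric multiplicity of λ is n − rank(A − λI), which equals the number of Jordan blocks for λ):
  λ = -3: algebraic multiplicity = 4, geometric multiplicity = 2

Determining the block sizes for each eigenvalue:
  λ = -3: with am = 4 and gm = 2, the partition is not yet determined (e.g. several partitions of 4 into 2 parts exist). Let N = A − (-3)·I. Computing rank(N^1) = 2, rank(N^2) = 1, rank(N^3) = 0; the number of blocks of size ≥ j is rank(N^{j−1}) − rank(N^j), giving [2, 1, 1]. So we have 1 block(s) of size 3, 1 block(s) of size 1 → block sizes [3, 1]

Assembling the blocks gives a Jordan form
J =
  [-3,  1,  0,  0]
  [ 0, -3,  1,  0]
  [ 0,  0, -3,  0]
  [ 0,  0,  0, -3]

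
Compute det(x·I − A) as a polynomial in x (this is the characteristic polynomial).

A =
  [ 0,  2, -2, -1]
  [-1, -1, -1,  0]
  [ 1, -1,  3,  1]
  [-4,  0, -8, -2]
x^4

Expanding det(x·I − A) (e.g. by cofactor expansion or by noting that A is similar to its Jordan form J, which has the same characteristic polynomial as A) gives
  χ_A(x) = x^4
which factors as x^4. The eigenvalues (with algebraic multiplicities) are λ = 0 with multiplicity 4.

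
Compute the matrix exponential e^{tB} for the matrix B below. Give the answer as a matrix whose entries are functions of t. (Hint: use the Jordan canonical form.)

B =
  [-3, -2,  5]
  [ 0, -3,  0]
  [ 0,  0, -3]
e^{tB} =
  [exp(-3*t), -2*t*exp(-3*t), 5*t*exp(-3*t)]
  [0, exp(-3*t), 0]
  [0, 0, exp(-3*t)]

Strategy: write B = P · J · P⁻¹ where J is a Jordan canonical form, so e^{tB} = P · e^{tJ} · P⁻¹, and e^{tJ} can be computed block-by-block.

B has Jordan form
J =
  [-3,  1,  0]
  [ 0, -3,  0]
  [ 0,  0, -3]
(up to reordering of blocks).

Per-block formulas:
  For a 1×1 block at λ = -3: exp(t · [-3]) = [e^(-3t)].
  For a 2×2 Jordan block J_2(-3): exp(t · J_2(-3)) = e^(-3t)·(I + t·N), where N is the 2×2 nilpotent shift.

After assembling e^{tJ} and conjugating by P, we get:

e^{tB} =
  [exp(-3*t), -2*t*exp(-3*t), 5*t*exp(-3*t)]
  [0, exp(-3*t), 0]
  [0, 0, exp(-3*t)]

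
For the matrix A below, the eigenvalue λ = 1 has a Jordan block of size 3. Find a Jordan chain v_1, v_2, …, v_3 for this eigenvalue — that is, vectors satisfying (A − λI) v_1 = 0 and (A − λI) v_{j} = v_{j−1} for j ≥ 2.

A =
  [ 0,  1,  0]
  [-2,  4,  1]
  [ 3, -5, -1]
A Jordan chain for λ = 1 of length 3:
v_1 = (-1, -1, 1)ᵀ
v_2 = (-1, -2, 3)ᵀ
v_3 = (1, 0, 0)ᵀ

Let N = A − (1)·I. We want v_3 with N^3 v_3 = 0 but N^2 v_3 ≠ 0; then v_{j-1} := N · v_j for j = 3, …, 2.

Pick v_3 = (1, 0, 0)ᵀ.
Then v_2 = N · v_3 = (-1, -2, 3)ᵀ.
Then v_1 = N · v_2 = (-1, -1, 1)ᵀ.

Sanity check: (A − (1)·I) v_1 = (0, 0, 0)ᵀ = 0. ✓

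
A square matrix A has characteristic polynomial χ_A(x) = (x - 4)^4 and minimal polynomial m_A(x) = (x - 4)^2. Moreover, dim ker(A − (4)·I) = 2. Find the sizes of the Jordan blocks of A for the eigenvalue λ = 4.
Block sizes for λ = 4: [2, 2]

Step 1 — from the characteristic polynomial, algebraic multiplicity of λ = 4 is 4. From dim ker(A − (4)·I) = 2, there are exactly 2 Jordan blocks for λ = 4.
Step 2 — from the minimal polynomial, the factor (x − 4)^2 tells us the largest block for λ = 4 has size 2.
Step 3 — with total size 4, 2 blocks, and largest block 2, the block sizes (in nonincreasing order) are [2, 2].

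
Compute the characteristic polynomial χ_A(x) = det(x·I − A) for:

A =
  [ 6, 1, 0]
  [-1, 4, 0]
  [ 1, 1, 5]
x^3 - 15*x^2 + 75*x - 125

Expanding det(x·I − A) (e.g. by cofactor expansion or by noting that A is similar to its Jordan form J, which has the same characteristic polynomial as A) gives
  χ_A(x) = x^3 - 15*x^2 + 75*x - 125
which factors as (x - 5)^3. The eigenvalues (with algebraic multiplicities) are λ = 5 with multiplicity 3.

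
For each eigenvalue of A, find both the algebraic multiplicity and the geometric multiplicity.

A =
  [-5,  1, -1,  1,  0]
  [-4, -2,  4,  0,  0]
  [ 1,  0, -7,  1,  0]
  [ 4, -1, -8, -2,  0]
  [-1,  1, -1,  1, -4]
λ = -4: alg = 5, geom = 3

Step 1 — factor the characteristic polynomial to read off the algebraic multiplicities:
  χ_A(x) = (x + 4)^5

Step 2 — compute geometric multiplicities via the rank-nullity identity g(λ) = n − rank(A − λI):
  rank(A − (-4)·I) = 2, so dim ker(A − (-4)·I) = n − 2 = 3

Summary:
  λ = -4: algebraic multiplicity = 5, geometric multiplicity = 3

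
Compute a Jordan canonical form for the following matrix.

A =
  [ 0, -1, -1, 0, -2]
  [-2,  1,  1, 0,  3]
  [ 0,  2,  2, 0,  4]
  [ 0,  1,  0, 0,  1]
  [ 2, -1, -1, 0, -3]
J_3(0) ⊕ J_2(0)

The characteristic polynomial is
  det(x·I − A) = x^5

Eigenvalues and multiplicities (the geometric multiplicity of λ is n − rank(A − λI), which equals the number of Jordan blocks for λ):
  λ = 0: algebraic multiplicity = 5, geometric multiplicity = 2

Determining the block sizes for each eigenvalue:
  λ = 0: with am = 5 and gm = 2, the partition is not yet determined (e.g. several partitions of 5 into 2 parts exist). Let N = A − (0)·I. Computing rank(N^1) = 3, rank(N^2) = 1, rank(N^3) = 0; the number of blocks of size ≥ j is rank(N^{j−1}) − rank(N^j), giving [2, 2, 1]. So we have 1 block(s) of size 3, 1 block(s) of size 2 → block sizes [3, 2]

Assembling the blocks gives a Jordan form
J =
  [0, 1, 0, 0, 0]
  [0, 0, 1, 0, 0]
  [0, 0, 0, 0, 0]
  [0, 0, 0, 0, 1]
  [0, 0, 0, 0, 0]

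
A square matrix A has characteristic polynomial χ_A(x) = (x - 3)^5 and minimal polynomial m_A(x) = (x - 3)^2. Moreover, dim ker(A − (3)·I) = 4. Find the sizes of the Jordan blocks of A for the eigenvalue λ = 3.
Block sizes for λ = 3: [2, 1, 1, 1]

Step 1 — from the characteristic polynomial, algebraic multiplicity of λ = 3 is 5. From dim ker(A − (3)·I) = 4, there are exactly 4 Jordan blocks for λ = 3.
Step 2 — from the minimal polynomial, the factor (x − 3)^2 tells us the largest block for λ = 3 has size 2.
Step 3 — with total size 5, 4 blocks, and largest block 2, the block sizes (in nonincreasing order) are [2, 1, 1, 1].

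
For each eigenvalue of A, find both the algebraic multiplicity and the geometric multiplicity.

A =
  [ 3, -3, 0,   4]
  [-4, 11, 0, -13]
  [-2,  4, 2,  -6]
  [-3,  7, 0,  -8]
λ = 2: alg = 4, geom = 2

Step 1 — factor the characteristic polynomial to read off the algebraic multiplicities:
  χ_A(x) = (x - 2)^4

Step 2 — compute geometric multiplicities via the rank-nullity identity g(λ) = n − rank(A − λI):
  rank(A − (2)·I) = 2, so dim ker(A − (2)·I) = n − 2 = 2

Summary:
  λ = 2: algebraic multiplicity = 4, geometric multiplicity = 2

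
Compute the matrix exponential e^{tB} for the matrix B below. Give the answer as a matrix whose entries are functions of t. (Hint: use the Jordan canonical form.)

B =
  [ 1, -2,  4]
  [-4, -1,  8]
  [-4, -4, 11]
e^{tB} =
  [-exp(5*t) + 2*exp(3*t), -exp(5*t) + exp(3*t), 2*exp(5*t) - 2*exp(3*t)]
  [-2*exp(5*t) + 2*exp(3*t), -2*exp(5*t) + 3*exp(3*t), 4*exp(5*t) - 4*exp(3*t)]
  [-2*exp(5*t) + 2*exp(3*t), -2*exp(5*t) + 2*exp(3*t), 4*exp(5*t) - 3*exp(3*t)]

Strategy: write B = P · J · P⁻¹ where J is a Jordan canonical form, so e^{tB} = P · e^{tJ} · P⁻¹, and e^{tJ} can be computed block-by-block.

B has Jordan form
J =
  [3, 0, 0]
  [0, 3, 0]
  [0, 0, 5]
(up to reordering of blocks).

Per-block formulas:
  For a 1×1 block at λ = 5: exp(t · [5]) = [e^(5t)].
  For a 1×1 block at λ = 3: exp(t · [3]) = [e^(3t)].

After assembling e^{tJ} and conjugating by P, we get:

e^{tB} =
  [-exp(5*t) + 2*exp(3*t), -exp(5*t) + exp(3*t), 2*exp(5*t) - 2*exp(3*t)]
  [-2*exp(5*t) + 2*exp(3*t), -2*exp(5*t) + 3*exp(3*t), 4*exp(5*t) - 4*exp(3*t)]
  [-2*exp(5*t) + 2*exp(3*t), -2*exp(5*t) + 2*exp(3*t), 4*exp(5*t) - 3*exp(3*t)]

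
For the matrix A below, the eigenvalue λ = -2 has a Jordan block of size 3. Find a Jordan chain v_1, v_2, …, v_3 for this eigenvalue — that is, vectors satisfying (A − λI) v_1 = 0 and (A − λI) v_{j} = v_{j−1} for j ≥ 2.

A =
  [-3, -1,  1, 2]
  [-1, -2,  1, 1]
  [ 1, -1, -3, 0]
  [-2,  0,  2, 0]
A Jordan chain for λ = -2 of length 3:
v_1 = (-1, 0, -1, 0)ᵀ
v_2 = (-1, -1, 1, -2)ᵀ
v_3 = (1, 0, 0, 0)ᵀ

Let N = A − (-2)·I. We want v_3 with N^3 v_3 = 0 but N^2 v_3 ≠ 0; then v_{j-1} := N · v_j for j = 3, …, 2.

Pick v_3 = (1, 0, 0, 0)ᵀ.
Then v_2 = N · v_3 = (-1, -1, 1, -2)ᵀ.
Then v_1 = N · v_2 = (-1, 0, -1, 0)ᵀ.

Sanity check: (A − (-2)·I) v_1 = (0, 0, 0, 0)ᵀ = 0. ✓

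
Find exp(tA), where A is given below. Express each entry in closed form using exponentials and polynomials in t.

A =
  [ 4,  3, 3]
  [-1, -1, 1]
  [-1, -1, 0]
e^{tA} =
  [3*t^2*exp(t)/2 + 3*t*exp(t) + exp(t), 3*t*exp(t), 9*t^2*exp(t)/2 + 3*t*exp(t)]
  [-t^2*exp(t) - t*exp(t), -2*t*exp(t) + exp(t), -3*t^2*exp(t) + t*exp(t)]
  [-t^2*exp(t)/2 - t*exp(t), -t*exp(t), -3*t^2*exp(t)/2 - t*exp(t) + exp(t)]

Strategy: write A = P · J · P⁻¹ where J is a Jordan canonical form, so e^{tA} = P · e^{tJ} · P⁻¹, and e^{tJ} can be computed block-by-block.

A has Jordan form
J =
  [1, 1, 0]
  [0, 1, 1]
  [0, 0, 1]
(up to reordering of blocks).

Per-block formulas:
  For a 3×3 Jordan block J_3(1): exp(t · J_3(1)) = e^(1t)·(I + t·N + (t^2/2)·N^2), where N is the 3×3 nilpotent shift.

After assembling e^{tJ} and conjugating by P, we get:

e^{tA} =
  [3*t^2*exp(t)/2 + 3*t*exp(t) + exp(t), 3*t*exp(t), 9*t^2*exp(t)/2 + 3*t*exp(t)]
  [-t^2*exp(t) - t*exp(t), -2*t*exp(t) + exp(t), -3*t^2*exp(t) + t*exp(t)]
  [-t^2*exp(t)/2 - t*exp(t), -t*exp(t), -3*t^2*exp(t)/2 - t*exp(t) + exp(t)]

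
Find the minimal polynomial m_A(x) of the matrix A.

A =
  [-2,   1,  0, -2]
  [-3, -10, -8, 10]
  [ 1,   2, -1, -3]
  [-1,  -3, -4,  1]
x^2 + 6*x + 9

The characteristic polynomial is χ_A(x) = (x + 3)^4, so the eigenvalues are known. The minimal polynomial is
  m_A(x) = Π_λ (x − λ)^{k_λ}
where k_λ is the size of the *largest* Jordan block for λ (equivalently, the smallest k with (A − λI)^k v = 0 for every generalised eigenvector v of λ).

  λ = -3: largest Jordan block has size 2, contributing (x + 3)^2

So m_A(x) = (x + 3)^2 = x^2 + 6*x + 9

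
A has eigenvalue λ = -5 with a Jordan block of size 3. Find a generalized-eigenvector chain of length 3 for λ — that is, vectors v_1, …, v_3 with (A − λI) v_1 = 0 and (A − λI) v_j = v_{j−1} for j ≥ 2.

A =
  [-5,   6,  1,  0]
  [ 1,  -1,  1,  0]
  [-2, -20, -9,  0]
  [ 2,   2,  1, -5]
A Jordan chain for λ = -5 of length 3:
v_1 = (4, 2, -12, 0)ᵀ
v_2 = (0, 1, -2, 2)ᵀ
v_3 = (1, 0, 0, 0)ᵀ

Let N = A − (-5)·I. We want v_3 with N^3 v_3 = 0 but N^2 v_3 ≠ 0; then v_{j-1} := N · v_j for j = 3, …, 2.

Pick v_3 = (1, 0, 0, 0)ᵀ.
Then v_2 = N · v_3 = (0, 1, -2, 2)ᵀ.
Then v_1 = N · v_2 = (4, 2, -12, 0)ᵀ.

Sanity check: (A − (-5)·I) v_1 = (0, 0, 0, 0)ᵀ = 0. ✓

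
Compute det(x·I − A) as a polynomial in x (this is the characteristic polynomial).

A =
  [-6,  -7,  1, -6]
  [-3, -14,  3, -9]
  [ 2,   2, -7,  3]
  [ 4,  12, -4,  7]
x^4 + 20*x^3 + 150*x^2 + 500*x + 625

Expanding det(x·I − A) (e.g. by cofactor expansion or by noting that A is similar to its Jordan form J, which has the same characteristic polynomial as A) gives
  χ_A(x) = x^4 + 20*x^3 + 150*x^2 + 500*x + 625
which factors as (x + 5)^4. The eigenvalues (with algebraic multiplicities) are λ = -5 with multiplicity 4.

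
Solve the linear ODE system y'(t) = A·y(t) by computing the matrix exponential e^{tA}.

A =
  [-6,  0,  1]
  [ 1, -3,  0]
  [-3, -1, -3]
e^{tA} =
  [t^2*exp(-4*t)/2 - 2*t*exp(-4*t) + exp(-4*t), -t^2*exp(-4*t)/2, -t^2*exp(-4*t)/2 + t*exp(-4*t)]
  [-t^2*exp(-4*t)/2 + t*exp(-4*t), t^2*exp(-4*t)/2 + t*exp(-4*t) + exp(-4*t), t^2*exp(-4*t)/2]
  [t^2*exp(-4*t) - 3*t*exp(-4*t), -t^2*exp(-4*t) - t*exp(-4*t), -t^2*exp(-4*t) + t*exp(-4*t) + exp(-4*t)]

Strategy: write A = P · J · P⁻¹ where J is a Jordan canonical form, so e^{tA} = P · e^{tJ} · P⁻¹, and e^{tJ} can be computed block-by-block.

A has Jordan form
J =
  [-4,  1,  0]
  [ 0, -4,  1]
  [ 0,  0, -4]
(up to reordering of blocks).

Per-block formulas:
  For a 3×3 Jordan block J_3(-4): exp(t · J_3(-4)) = e^(-4t)·(I + t·N + (t^2/2)·N^2), where N is the 3×3 nilpotent shift.

After assembling e^{tJ} and conjugating by P, we get:

e^{tA} =
  [t^2*exp(-4*t)/2 - 2*t*exp(-4*t) + exp(-4*t), -t^2*exp(-4*t)/2, -t^2*exp(-4*t)/2 + t*exp(-4*t)]
  [-t^2*exp(-4*t)/2 + t*exp(-4*t), t^2*exp(-4*t)/2 + t*exp(-4*t) + exp(-4*t), t^2*exp(-4*t)/2]
  [t^2*exp(-4*t) - 3*t*exp(-4*t), -t^2*exp(-4*t) - t*exp(-4*t), -t^2*exp(-4*t) + t*exp(-4*t) + exp(-4*t)]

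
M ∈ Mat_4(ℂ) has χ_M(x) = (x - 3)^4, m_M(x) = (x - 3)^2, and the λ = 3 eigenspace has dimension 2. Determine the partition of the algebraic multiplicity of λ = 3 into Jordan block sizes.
Block sizes for λ = 3: [2, 2]

Step 1 — from the characteristic polynomial, algebraic multiplicity of λ = 3 is 4. From dim ker(M − (3)·I) = 2, there are exactly 2 Jordan blocks for λ = 3.
Step 2 — from the minimal polynomial, the factor (x − 3)^2 tells us the largest block for λ = 3 has size 2.
Step 3 — with total size 4, 2 blocks, and largest block 2, the block sizes (in nonincreasing order) are [2, 2].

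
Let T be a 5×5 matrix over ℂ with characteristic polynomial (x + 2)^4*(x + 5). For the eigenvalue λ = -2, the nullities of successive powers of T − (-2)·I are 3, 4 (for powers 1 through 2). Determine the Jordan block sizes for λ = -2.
Block sizes for λ = -2: [2, 1, 1]

From the dimensions of kernels of powers, the number of Jordan blocks of size at least j is d_j − d_{j−1} where d_j = dim ker(N^j) (with d_0 = 0). Computing the differences gives [3, 1].
The number of blocks of size exactly k is (#blocks of size ≥ k) − (#blocks of size ≥ k + 1), so the partition is: 2 block(s) of size 1, 1 block(s) of size 2.
In nonincreasing order the block sizes are [2, 1, 1].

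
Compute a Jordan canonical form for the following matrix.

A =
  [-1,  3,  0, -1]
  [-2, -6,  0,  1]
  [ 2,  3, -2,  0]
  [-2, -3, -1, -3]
J_3(-3) ⊕ J_1(-3)

The characteristic polynomial is
  det(x·I − A) = x^4 + 12*x^3 + 54*x^2 + 108*x + 81 = (x + 3)^4

Eigenvalues and multiplicities (the geometric multiplicity of λ is n − rank(A − λI), which equals the number of Jordan blocks for λ):
  λ = -3: algebraic multiplicity = 4, geometric multiplicity = 2

Determining the block sizes for each eigenvalue:
  λ = -3: with am = 4 and gm = 2, the partition is not yet determined (e.g. several partitions of 4 into 2 parts exist). Let N = A − (-3)·I. Computing rank(N^1) = 2, rank(N^2) = 1, rank(N^3) = 0; the number of blocks of size ≥ j is rank(N^{j−1}) − rank(N^j), giving [2, 1, 1]. So we have 1 block(s) of size 3, 1 block(s) of size 1 → block sizes [3, 1]

Assembling the blocks gives a Jordan form
J =
  [-3,  1,  0,  0]
  [ 0, -3,  1,  0]
  [ 0,  0, -3,  0]
  [ 0,  0,  0, -3]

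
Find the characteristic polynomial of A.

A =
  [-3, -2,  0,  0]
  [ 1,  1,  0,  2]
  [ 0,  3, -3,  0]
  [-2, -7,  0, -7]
x^4 + 12*x^3 + 54*x^2 + 108*x + 81

Expanding det(x·I − A) (e.g. by cofactor expansion or by noting that A is similar to its Jordan form J, which has the same characteristic polynomial as A) gives
  χ_A(x) = x^4 + 12*x^3 + 54*x^2 + 108*x + 81
which factors as (x + 3)^4. The eigenvalues (with algebraic multiplicities) are λ = -3 with multiplicity 4.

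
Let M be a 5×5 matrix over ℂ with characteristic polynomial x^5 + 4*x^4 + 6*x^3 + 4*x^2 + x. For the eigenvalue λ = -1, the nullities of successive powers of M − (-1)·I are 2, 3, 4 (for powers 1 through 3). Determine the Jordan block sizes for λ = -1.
Block sizes for λ = -1: [3, 1]

From the dimensions of kernels of powers, the number of Jordan blocks of size at least j is d_j − d_{j−1} where d_j = dim ker(N^j) (with d_0 = 0). Computing the differences gives [2, 1, 1].
The number of blocks of size exactly k is (#blocks of size ≥ k) − (#blocks of size ≥ k + 1), so the partition is: 1 block(s) of size 1, 1 block(s) of size 3.
In nonincreasing order the block sizes are [3, 1].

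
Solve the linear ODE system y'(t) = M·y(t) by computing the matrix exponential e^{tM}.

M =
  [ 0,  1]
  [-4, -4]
e^{tM} =
  [2*t*exp(-2*t) + exp(-2*t), t*exp(-2*t)]
  [-4*t*exp(-2*t), -2*t*exp(-2*t) + exp(-2*t)]

Strategy: write M = P · J · P⁻¹ where J is a Jordan canonical form, so e^{tM} = P · e^{tJ} · P⁻¹, and e^{tJ} can be computed block-by-block.

M has Jordan form
J =
  [-2,  1]
  [ 0, -2]
(up to reordering of blocks).

Per-block formulas:
  For a 2×2 Jordan block J_2(-2): exp(t · J_2(-2)) = e^(-2t)·(I + t·N), where N is the 2×2 nilpotent shift.

After assembling e^{tJ} and conjugating by P, we get:

e^{tM} =
  [2*t*exp(-2*t) + exp(-2*t), t*exp(-2*t)]
  [-4*t*exp(-2*t), -2*t*exp(-2*t) + exp(-2*t)]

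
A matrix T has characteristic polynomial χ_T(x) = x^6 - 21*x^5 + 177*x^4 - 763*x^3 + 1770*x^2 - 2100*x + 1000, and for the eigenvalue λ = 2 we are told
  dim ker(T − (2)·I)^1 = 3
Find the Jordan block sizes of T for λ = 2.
Block sizes for λ = 2: [1, 1, 1]

From the dimensions of kernels of powers, the number of Jordan blocks of size at least j is d_j − d_{j−1} where d_j = dim ker(N^j) (with d_0 = 0). Computing the differences gives [3].
The number of blocks of size exactly k is (#blocks of size ≥ k) − (#blocks of size ≥ k + 1), so the partition is: 3 block(s) of size 1.
In nonincreasing order the block sizes are [1, 1, 1].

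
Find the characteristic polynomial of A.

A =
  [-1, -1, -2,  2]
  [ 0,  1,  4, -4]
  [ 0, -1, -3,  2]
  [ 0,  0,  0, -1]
x^4 + 4*x^3 + 6*x^2 + 4*x + 1

Expanding det(x·I − A) (e.g. by cofactor expansion or by noting that A is similar to its Jordan form J, which has the same characteristic polynomial as A) gives
  χ_A(x) = x^4 + 4*x^3 + 6*x^2 + 4*x + 1
which factors as (x + 1)^4. The eigenvalues (with algebraic multiplicities) are λ = -1 with multiplicity 4.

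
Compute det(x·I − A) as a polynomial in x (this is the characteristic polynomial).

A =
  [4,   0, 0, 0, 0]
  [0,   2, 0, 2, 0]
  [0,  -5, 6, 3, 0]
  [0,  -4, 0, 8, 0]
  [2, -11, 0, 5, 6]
x^5 - 26*x^4 + 268*x^3 - 1368*x^2 + 3456*x - 3456

Expanding det(x·I − A) (e.g. by cofactor expansion or by noting that A is similar to its Jordan form J, which has the same characteristic polynomial as A) gives
  χ_A(x) = x^5 - 26*x^4 + 268*x^3 - 1368*x^2 + 3456*x - 3456
which factors as (x - 6)^3*(x - 4)^2. The eigenvalues (with algebraic multiplicities) are λ = 4 with multiplicity 2, λ = 6 with multiplicity 3.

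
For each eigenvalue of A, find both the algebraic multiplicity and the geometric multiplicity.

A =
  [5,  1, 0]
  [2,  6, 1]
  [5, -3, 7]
λ = 6: alg = 3, geom = 1

Step 1 — factor the characteristic polynomial to read off the algebraic multiplicities:
  χ_A(x) = (x - 6)^3

Step 2 — compute geometric multiplicities via the rank-nullity identity g(λ) = n − rank(A − λI):
  rank(A − (6)·I) = 2, so dim ker(A − (6)·I) = n − 2 = 1

Summary:
  λ = 6: algebraic multiplicity = 3, geometric multiplicity = 1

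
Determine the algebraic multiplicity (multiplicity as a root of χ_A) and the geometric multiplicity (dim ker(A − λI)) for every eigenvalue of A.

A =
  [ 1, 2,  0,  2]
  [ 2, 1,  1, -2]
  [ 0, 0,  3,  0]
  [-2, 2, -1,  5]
λ = 1: alg = 1, geom = 1; λ = 3: alg = 3, geom = 2

Step 1 — factor the characteristic polynomial to read off the algebraic multiplicities:
  χ_A(x) = (x - 3)^3*(x - 1)

Step 2 — compute geometric multiplicities via the rank-nullity identity g(λ) = n − rank(A − λI):
  rank(A − (1)·I) = 3, so dim ker(A − (1)·I) = n − 3 = 1
  rank(A − (3)·I) = 2, so dim ker(A − (3)·I) = n − 2 = 2

Summary:
  λ = 1: algebraic multiplicity = 1, geometric multiplicity = 1
  λ = 3: algebraic multiplicity = 3, geometric multiplicity = 2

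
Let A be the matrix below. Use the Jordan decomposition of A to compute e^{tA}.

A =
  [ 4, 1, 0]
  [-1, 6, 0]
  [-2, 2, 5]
e^{tA} =
  [-t*exp(5*t) + exp(5*t), t*exp(5*t), 0]
  [-t*exp(5*t), t*exp(5*t) + exp(5*t), 0]
  [-2*t*exp(5*t), 2*t*exp(5*t), exp(5*t)]

Strategy: write A = P · J · P⁻¹ where J is a Jordan canonical form, so e^{tA} = P · e^{tJ} · P⁻¹, and e^{tJ} can be computed block-by-block.

A has Jordan form
J =
  [5, 1, 0]
  [0, 5, 0]
  [0, 0, 5]
(up to reordering of blocks).

Per-block formulas:
  For a 1×1 block at λ = 5: exp(t · [5]) = [e^(5t)].
  For a 2×2 Jordan block J_2(5): exp(t · J_2(5)) = e^(5t)·(I + t·N), where N is the 2×2 nilpotent shift.

After assembling e^{tJ} and conjugating by P, we get:

e^{tA} =
  [-t*exp(5*t) + exp(5*t), t*exp(5*t), 0]
  [-t*exp(5*t), t*exp(5*t) + exp(5*t), 0]
  [-2*t*exp(5*t), 2*t*exp(5*t), exp(5*t)]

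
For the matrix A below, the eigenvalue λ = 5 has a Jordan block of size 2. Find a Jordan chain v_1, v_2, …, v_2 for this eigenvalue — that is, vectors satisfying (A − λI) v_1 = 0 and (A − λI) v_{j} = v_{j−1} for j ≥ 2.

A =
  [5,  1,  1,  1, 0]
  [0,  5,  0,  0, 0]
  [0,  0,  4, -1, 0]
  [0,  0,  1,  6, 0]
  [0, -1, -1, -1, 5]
A Jordan chain for λ = 5 of length 2:
v_1 = (1, 0, 0, 0, -1)ᵀ
v_2 = (0, 1, 0, 0, 0)ᵀ

Let N = A − (5)·I. We want v_2 with N^2 v_2 = 0 but N^1 v_2 ≠ 0; then v_{j-1} := N · v_j for j = 2, …, 2.

Pick v_2 = (0, 1, 0, 0, 0)ᵀ.
Then v_1 = N · v_2 = (1, 0, 0, 0, -1)ᵀ.

Sanity check: (A − (5)·I) v_1 = (0, 0, 0, 0, 0)ᵀ = 0. ✓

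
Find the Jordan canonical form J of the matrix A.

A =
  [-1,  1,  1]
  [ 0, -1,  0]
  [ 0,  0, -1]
J_2(-1) ⊕ J_1(-1)

The characteristic polynomial is
  det(x·I − A) = x^3 + 3*x^2 + 3*x + 1 = (x + 1)^3

Eigenvalues and multiplicities (the geometric multiplicity of λ is n − rank(A − λI), which equals the number of Jordan blocks for λ):
  λ = -1: algebraic multiplicity = 3, geometric multiplicity = 2

Determining the block sizes for each eigenvalue:
  λ = -1: 2 blocks summing to 3 forces exactly one block of size 2 and the rest size 1 → block sizes [2, 1]

Assembling the blocks gives a Jordan form
J =
  [-1,  1,  0]
  [ 0, -1,  0]
  [ 0,  0, -1]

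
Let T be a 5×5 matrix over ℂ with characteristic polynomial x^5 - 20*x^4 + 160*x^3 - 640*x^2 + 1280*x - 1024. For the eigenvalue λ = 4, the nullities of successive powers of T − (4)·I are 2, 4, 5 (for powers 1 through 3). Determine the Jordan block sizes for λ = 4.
Block sizes for λ = 4: [3, 2]

From the dimensions of kernels of powers, the number of Jordan blocks of size at least j is d_j − d_{j−1} where d_j = dim ker(N^j) (with d_0 = 0). Computing the differences gives [2, 2, 1].
The number of blocks of size exactly k is (#blocks of size ≥ k) − (#blocks of size ≥ k + 1), so the partition is: 1 block(s) of size 2, 1 block(s) of size 3.
In nonincreasing order the block sizes are [3, 2].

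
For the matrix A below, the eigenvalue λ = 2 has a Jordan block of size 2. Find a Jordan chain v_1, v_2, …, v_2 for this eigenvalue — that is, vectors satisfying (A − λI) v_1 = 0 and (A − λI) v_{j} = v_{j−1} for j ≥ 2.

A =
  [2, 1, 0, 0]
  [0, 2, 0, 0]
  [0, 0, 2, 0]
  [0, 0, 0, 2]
A Jordan chain for λ = 2 of length 2:
v_1 = (1, 0, 0, 0)ᵀ
v_2 = (0, 1, 0, 0)ᵀ

Let N = A − (2)·I. We want v_2 with N^2 v_2 = 0 but N^1 v_2 ≠ 0; then v_{j-1} := N · v_j for j = 2, …, 2.

Pick v_2 = (0, 1, 0, 0)ᵀ.
Then v_1 = N · v_2 = (1, 0, 0, 0)ᵀ.

Sanity check: (A − (2)·I) v_1 = (0, 0, 0, 0)ᵀ = 0. ✓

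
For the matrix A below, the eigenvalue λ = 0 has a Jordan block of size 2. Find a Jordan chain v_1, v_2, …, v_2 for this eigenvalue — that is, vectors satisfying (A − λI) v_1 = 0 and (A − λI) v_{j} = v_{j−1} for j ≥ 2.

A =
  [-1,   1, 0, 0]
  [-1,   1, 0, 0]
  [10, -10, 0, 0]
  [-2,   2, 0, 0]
A Jordan chain for λ = 0 of length 2:
v_1 = (-1, -1, 10, -2)ᵀ
v_2 = (1, 0, 0, 0)ᵀ

Let N = A − (0)·I. We want v_2 with N^2 v_2 = 0 but N^1 v_2 ≠ 0; then v_{j-1} := N · v_j for j = 2, …, 2.

Pick v_2 = (1, 0, 0, 0)ᵀ.
Then v_1 = N · v_2 = (-1, -1, 10, -2)ᵀ.

Sanity check: (A − (0)·I) v_1 = (0, 0, 0, 0)ᵀ = 0. ✓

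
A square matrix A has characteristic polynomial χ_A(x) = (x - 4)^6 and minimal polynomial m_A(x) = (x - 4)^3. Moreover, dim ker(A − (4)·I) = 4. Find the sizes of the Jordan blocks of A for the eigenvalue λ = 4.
Block sizes for λ = 4: [3, 1, 1, 1]

Step 1 — from the characteristic polynomial, algebraic multiplicity of λ = 4 is 6. From dim ker(A − (4)·I) = 4, there are exactly 4 Jordan blocks for λ = 4.
Step 2 — from the minimal polynomial, the factor (x − 4)^3 tells us the largest block for λ = 4 has size 3.
Step 3 — with total size 6, 4 blocks, and largest block 3, the block sizes (in nonincreasing order) are [3, 1, 1, 1].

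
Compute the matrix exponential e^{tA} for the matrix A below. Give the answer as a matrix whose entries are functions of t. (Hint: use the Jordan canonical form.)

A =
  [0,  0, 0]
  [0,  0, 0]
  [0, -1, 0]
e^{tA} =
  [1, 0, 0]
  [0, 1, 0]
  [0, -t, 1]

Strategy: write A = P · J · P⁻¹ where J is a Jordan canonical form, so e^{tA} = P · e^{tJ} · P⁻¹, and e^{tJ} can be computed block-by-block.

A has Jordan form
J =
  [0, 1, 0]
  [0, 0, 0]
  [0, 0, 0]
(up to reordering of blocks).

Per-block formulas:
  For a 1×1 block at λ = 0: exp(t · [0]) = [e^(0t)].
  For a 2×2 Jordan block J_2(0): exp(t · J_2(0)) = e^(0t)·(I + t·N), where N is the 2×2 nilpotent shift.

After assembling e^{tJ} and conjugating by P, we get:

e^{tA} =
  [1, 0, 0]
  [0, 1, 0]
  [0, -t, 1]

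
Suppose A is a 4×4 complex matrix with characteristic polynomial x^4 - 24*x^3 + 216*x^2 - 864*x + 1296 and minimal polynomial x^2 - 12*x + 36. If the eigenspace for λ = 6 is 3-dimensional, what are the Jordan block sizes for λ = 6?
Block sizes for λ = 6: [2, 1, 1]

Step 1 — from the characteristic polynomial, algebraic multiplicity of λ = 6 is 4. From dim ker(A − (6)·I) = 3, there are exactly 3 Jordan blocks for λ = 6.
Step 2 — from the minimal polynomial, the factor (x − 6)^2 tells us the largest block for λ = 6 has size 2.
Step 3 — with total size 4, 3 blocks, and largest block 2, the block sizes (in nonincreasing order) are [2, 1, 1].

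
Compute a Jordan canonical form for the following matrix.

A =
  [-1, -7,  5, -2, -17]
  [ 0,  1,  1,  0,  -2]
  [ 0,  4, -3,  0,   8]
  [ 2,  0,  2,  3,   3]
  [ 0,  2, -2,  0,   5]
J_3(1) ⊕ J_2(1)

The characteristic polynomial is
  det(x·I − A) = x^5 - 5*x^4 + 10*x^3 - 10*x^2 + 5*x - 1 = (x - 1)^5

Eigenvalues and multiplicities (the geometric multiplicity of λ is n − rank(A − λI), which equals the number of Jordan blocks for λ):
  λ = 1: algebraic multiplicity = 5, geometric multiplicity = 2

Determining the block sizes for each eigenvalue:
  λ = 1: with am = 5 and gm = 2, the partition is not yet determined (e.g. several partitions of 5 into 2 parts exist). Let N = A − (1)·I. Computing rank(N^1) = 3, rank(N^2) = 1, rank(N^3) = 0; the number of blocks of size ≥ j is rank(N^{j−1}) − rank(N^j), giving [2, 2, 1]. So we have 1 block(s) of size 3, 1 block(s) of size 2 → block sizes [3, 2]

Assembling the blocks gives a Jordan form
J =
  [1, 1, 0, 0, 0]
  [0, 1, 1, 0, 0]
  [0, 0, 1, 0, 0]
  [0, 0, 0, 1, 1]
  [0, 0, 0, 0, 1]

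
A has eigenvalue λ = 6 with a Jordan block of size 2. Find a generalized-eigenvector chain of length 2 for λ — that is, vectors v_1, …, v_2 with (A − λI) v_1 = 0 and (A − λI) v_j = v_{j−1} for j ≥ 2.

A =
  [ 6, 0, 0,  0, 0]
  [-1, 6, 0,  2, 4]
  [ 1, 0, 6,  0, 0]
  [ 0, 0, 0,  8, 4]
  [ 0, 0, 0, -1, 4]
A Jordan chain for λ = 6 of length 2:
v_1 = (0, -1, 1, 0, 0)ᵀ
v_2 = (1, 0, 0, 0, 0)ᵀ

Let N = A − (6)·I. We want v_2 with N^2 v_2 = 0 but N^1 v_2 ≠ 0; then v_{j-1} := N · v_j for j = 2, …, 2.

Pick v_2 = (1, 0, 0, 0, 0)ᵀ.
Then v_1 = N · v_2 = (0, -1, 1, 0, 0)ᵀ.

Sanity check: (A − (6)·I) v_1 = (0, 0, 0, 0, 0)ᵀ = 0. ✓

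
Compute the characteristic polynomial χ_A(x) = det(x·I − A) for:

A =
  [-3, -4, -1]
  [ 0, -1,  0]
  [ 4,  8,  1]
x^3 + 3*x^2 + 3*x + 1

Expanding det(x·I − A) (e.g. by cofactor expansion or by noting that A is similar to its Jordan form J, which has the same characteristic polynomial as A) gives
  χ_A(x) = x^3 + 3*x^2 + 3*x + 1
which factors as (x + 1)^3. The eigenvalues (with algebraic multiplicities) are λ = -1 with multiplicity 3.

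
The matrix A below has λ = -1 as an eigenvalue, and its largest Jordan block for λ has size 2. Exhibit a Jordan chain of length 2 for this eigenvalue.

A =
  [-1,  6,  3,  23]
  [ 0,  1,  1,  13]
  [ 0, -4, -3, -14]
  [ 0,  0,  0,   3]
A Jordan chain for λ = -1 of length 2:
v_1 = (6, 2, -4, 0)ᵀ
v_2 = (0, 1, 0, 0)ᵀ

Let N = A − (-1)·I. We want v_2 with N^2 v_2 = 0 but N^1 v_2 ≠ 0; then v_{j-1} := N · v_j for j = 2, …, 2.

Pick v_2 = (0, 1, 0, 0)ᵀ.
Then v_1 = N · v_2 = (6, 2, -4, 0)ᵀ.

Sanity check: (A − (-1)·I) v_1 = (0, 0, 0, 0)ᵀ = 0. ✓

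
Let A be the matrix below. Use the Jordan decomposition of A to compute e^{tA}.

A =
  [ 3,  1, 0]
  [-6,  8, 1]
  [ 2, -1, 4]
e^{tA} =
  [-t^2*exp(5*t) - 2*t*exp(5*t) + exp(5*t), t^2*exp(5*t)/2 + t*exp(5*t), t^2*exp(5*t)/2]
  [-2*t^2*exp(5*t) - 6*t*exp(5*t), t^2*exp(5*t) + 3*t*exp(5*t) + exp(5*t), t^2*exp(5*t) + t*exp(5*t)]
  [2*t*exp(5*t), -t*exp(5*t), -t*exp(5*t) + exp(5*t)]

Strategy: write A = P · J · P⁻¹ where J is a Jordan canonical form, so e^{tA} = P · e^{tJ} · P⁻¹, and e^{tJ} can be computed block-by-block.

A has Jordan form
J =
  [5, 1, 0]
  [0, 5, 1]
  [0, 0, 5]
(up to reordering of blocks).

Per-block formulas:
  For a 3×3 Jordan block J_3(5): exp(t · J_3(5)) = e^(5t)·(I + t·N + (t^2/2)·N^2), where N is the 3×3 nilpotent shift.

After assembling e^{tJ} and conjugating by P, we get:

e^{tA} =
  [-t^2*exp(5*t) - 2*t*exp(5*t) + exp(5*t), t^2*exp(5*t)/2 + t*exp(5*t), t^2*exp(5*t)/2]
  [-2*t^2*exp(5*t) - 6*t*exp(5*t), t^2*exp(5*t) + 3*t*exp(5*t) + exp(5*t), t^2*exp(5*t) + t*exp(5*t)]
  [2*t*exp(5*t), -t*exp(5*t), -t*exp(5*t) + exp(5*t)]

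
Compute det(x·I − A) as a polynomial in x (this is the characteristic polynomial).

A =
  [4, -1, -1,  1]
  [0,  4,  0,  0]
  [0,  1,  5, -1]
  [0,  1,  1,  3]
x^4 - 16*x^3 + 96*x^2 - 256*x + 256

Expanding det(x·I − A) (e.g. by cofactor expansion or by noting that A is similar to its Jordan form J, which has the same characteristic polynomial as A) gives
  χ_A(x) = x^4 - 16*x^3 + 96*x^2 - 256*x + 256
which factors as (x - 4)^4. The eigenvalues (with algebraic multiplicities) are λ = 4 with multiplicity 4.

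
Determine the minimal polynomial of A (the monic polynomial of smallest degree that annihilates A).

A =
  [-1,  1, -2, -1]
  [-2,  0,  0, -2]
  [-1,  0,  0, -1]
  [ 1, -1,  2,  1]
x^2

The characteristic polynomial is χ_A(x) = x^4, so the eigenvalues are known. The minimal polynomial is
  m_A(x) = Π_λ (x − λ)^{k_λ}
where k_λ is the size of the *largest* Jordan block for λ (equivalently, the smallest k with (A − λI)^k v = 0 for every generalised eigenvector v of λ).

  λ = 0: largest Jordan block has size 2, contributing (x − 0)^2

So m_A(x) = x^2 = x^2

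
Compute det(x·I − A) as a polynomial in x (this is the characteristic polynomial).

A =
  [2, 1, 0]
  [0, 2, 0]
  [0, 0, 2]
x^3 - 6*x^2 + 12*x - 8

Expanding det(x·I − A) (e.g. by cofactor expansion or by noting that A is similar to its Jordan form J, which has the same characteristic polynomial as A) gives
  χ_A(x) = x^3 - 6*x^2 + 12*x - 8
which factors as (x - 2)^3. The eigenvalues (with algebraic multiplicities) are λ = 2 with multiplicity 3.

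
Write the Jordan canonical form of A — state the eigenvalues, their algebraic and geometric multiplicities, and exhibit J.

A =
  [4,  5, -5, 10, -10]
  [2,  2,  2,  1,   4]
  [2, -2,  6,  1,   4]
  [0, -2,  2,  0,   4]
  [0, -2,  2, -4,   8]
J_2(4) ⊕ J_2(4) ⊕ J_1(4)

The characteristic polynomial is
  det(x·I − A) = x^5 - 20*x^4 + 160*x^3 - 640*x^2 + 1280*x - 1024 = (x - 4)^5

Eigenvalues and multiplicities (the geometric multiplicity of λ is n − rank(A − λI), which equals the number of Jordan blocks for λ):
  λ = 4: algebraic multiplicity = 5, geometric multiplicity = 3

Determining the block sizes for each eigenvalue:
  λ = 4: with am = 5 and gm = 3, the partition is not yet determined (e.g. several partitions of 5 into 3 parts exist). Let N = A − (4)·I. Computing rank(N^1) = 2, rank(N^2) = 0; the number of blocks of size ≥ j is rank(N^{j−1}) − rank(N^j), giving [3, 2]. So we have 2 block(s) of size 2, 1 block(s) of size 1 → block sizes [2, 2, 1]

Assembling the blocks gives a Jordan form
J =
  [4, 1, 0, 0, 0]
  [0, 4, 0, 0, 0]
  [0, 0, 4, 1, 0]
  [0, 0, 0, 4, 0]
  [0, 0, 0, 0, 4]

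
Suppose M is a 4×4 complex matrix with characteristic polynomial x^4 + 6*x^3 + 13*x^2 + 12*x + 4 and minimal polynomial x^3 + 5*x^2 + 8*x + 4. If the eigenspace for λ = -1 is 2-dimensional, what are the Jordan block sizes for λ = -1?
Block sizes for λ = -1: [1, 1]

Step 1 — from the characteristic polynomial, algebraic multiplicity of λ = -1 is 2. From dim ker(M − (-1)·I) = 2, there are exactly 2 Jordan blocks for λ = -1.
Step 2 — from the minimal polynomial, the factor (x + 1) tells us the largest block for λ = -1 has size 1.
Step 3 — with total size 2, 2 blocks, and largest block 1, the block sizes (in nonincreasing order) are [1, 1].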